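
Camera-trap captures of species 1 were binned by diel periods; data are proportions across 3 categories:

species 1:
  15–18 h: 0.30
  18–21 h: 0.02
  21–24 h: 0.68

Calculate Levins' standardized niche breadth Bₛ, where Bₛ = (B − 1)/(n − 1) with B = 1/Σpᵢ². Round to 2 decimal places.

Σpᵢ² = 0.30² + 0.02² + 0.68² = 0.0900 + 0.0004 + 0.4624 = 0.5528
B = 1 / 0.5528 = 1.8090
Bₛ = (B − 1)/(n − 1) = (1.8090 − 1)/(3 − 1) = 0.8090/2 = 0.4045

0.40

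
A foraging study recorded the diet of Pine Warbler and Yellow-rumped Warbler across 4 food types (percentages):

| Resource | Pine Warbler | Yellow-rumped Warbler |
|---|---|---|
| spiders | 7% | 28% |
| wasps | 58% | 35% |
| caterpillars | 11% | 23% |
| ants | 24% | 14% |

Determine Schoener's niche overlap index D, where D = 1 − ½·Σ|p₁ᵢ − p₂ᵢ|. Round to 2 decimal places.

Convert percentages to proportions (divide by 100).
Σ|p₁ᵢ − p₂ᵢ| = 0.21 + 0.23 + 0.12 + 0.10 = 0.66
D = 1 − ½ × 0.66 = 1 − 0.330 = 0.6700

0.67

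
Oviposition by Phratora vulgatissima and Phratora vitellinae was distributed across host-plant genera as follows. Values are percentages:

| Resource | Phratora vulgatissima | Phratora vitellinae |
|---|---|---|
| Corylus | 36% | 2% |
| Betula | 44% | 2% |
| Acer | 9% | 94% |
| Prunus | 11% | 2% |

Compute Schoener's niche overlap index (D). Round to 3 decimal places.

Convert percentages to proportions (divide by 100).
Σ|p₁ᵢ − p₂ᵢ| = 0.34 + 0.42 + 0.85 + 0.09 = 1.70
D = 1 − ½ × 1.70 = 1 − 0.850 = 0.15000

0.150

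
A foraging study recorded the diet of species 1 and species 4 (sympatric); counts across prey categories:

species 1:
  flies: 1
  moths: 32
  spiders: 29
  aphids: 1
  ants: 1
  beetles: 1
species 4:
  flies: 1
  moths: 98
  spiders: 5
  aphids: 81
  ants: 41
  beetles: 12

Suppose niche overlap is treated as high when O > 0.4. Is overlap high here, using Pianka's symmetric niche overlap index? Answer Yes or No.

Proportions for species 1 (n=65): 1/65=0.0154, 32/65=0.4923, 29/65=0.4462, 1/65=0.0154, 1/65=0.0154, 1/65=0.0154
Proportions for species 4 (n=238): 1/238=0.0042, 98/238=0.4118, 5/238=0.0210, 81/238=0.3403, 41/238=0.1723, 12/238=0.0504
Σ p₁ᵢp₂ᵢ = 0.000065 + 0.202729 + 0.009370 + 0.005241 + 0.002653 + 0.000776 = 0.220834
Σp_1ᵢ² = 0.0154² + 0.4923² + 0.4462² + 0.0154² + 0.0154² + 0.0154² = 0.000237 + 0.242359 + 0.199094 + 0.000237 + 0.000237 + 0.000237 = 0.442401
Σp_2ᵢ² = 0.0042² + 0.4118² + 0.0210² + 0.3403² + 0.1723² + 0.0504² = 0.000018 + 0.169579 + 0.000441 + 0.115804 + 0.029687 + 0.002540 = 0.318069
O = 0.220834 / √(0.442401 × 0.318069) = 0.220834 / 0.3751187 = 0.5887
O = 0.5887 > 0.4 → Yes.

Yes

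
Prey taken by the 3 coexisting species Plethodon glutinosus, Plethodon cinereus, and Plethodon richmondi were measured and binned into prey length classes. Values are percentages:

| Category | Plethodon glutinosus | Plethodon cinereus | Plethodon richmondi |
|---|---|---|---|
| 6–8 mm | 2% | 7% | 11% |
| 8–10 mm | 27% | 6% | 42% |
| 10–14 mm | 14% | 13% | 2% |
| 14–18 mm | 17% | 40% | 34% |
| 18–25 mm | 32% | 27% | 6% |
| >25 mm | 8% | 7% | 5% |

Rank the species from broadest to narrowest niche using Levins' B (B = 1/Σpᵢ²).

Convert percentages to proportions (divide by 100).
Σp_glutᵢ² = 0.02² + 0.27² + 0.14² + 0.17² + 0.32² + 0.08² = 0.0004 + 0.0729 + 0.0196 + 0.0289 + 0.1024 + 0.0064 = 0.2306
B_glut = 1 / 0.2306 = 4.3365
Σp_cineᵢ² = 0.07² + 0.06² + 0.13² + 0.40² + 0.27² + 0.07² = 0.0049 + 0.0036 + 0.0169 + 0.1600 + 0.0729 + 0.0049 = 0.2632
B_cine = 1 / 0.2632 = 3.7994
Σp_richᵢ² = 0.11² + 0.42² + 0.02² + 0.34² + 0.06² + 0.05² = 0.0121 + 0.1764 + 0.0004 + 0.1156 + 0.0036 + 0.0025 = 0.3106
B_rich = 1 / 0.3106 = 3.2196
Ranking by B (broadest → narrowest): Plethodon glutinosus (4.34) > Plethodon cinereus (3.80) > Plethodon richmondi (3.22)

Plethodon glutinosus > Plethodon cinereus > Plethodon richmondi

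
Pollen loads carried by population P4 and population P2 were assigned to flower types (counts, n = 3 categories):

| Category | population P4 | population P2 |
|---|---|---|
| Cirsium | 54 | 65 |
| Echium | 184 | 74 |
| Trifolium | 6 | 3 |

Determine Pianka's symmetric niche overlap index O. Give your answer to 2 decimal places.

Proportions for population P4 (n=244): 54/244=0.2213, 184/244=0.7541, 6/244=0.0246
Proportions for population P2 (n=142): 65/142=0.4577, 74/142=0.5211, 3/142=0.0211
Σ p₁ᵢp₂ᵢ = 0.101289 + 0.392962 + 0.000519 = 0.494770
Σp_1ᵢ² = 0.2213² + 0.7541² + 0.0246² = 0.048974 + 0.568667 + 0.000605 = 0.618246
Σp_2ᵢ² = 0.4577² + 0.5211² + 0.0211² = 0.209489 + 0.271545 + 0.000445 = 0.481479
O = 0.494770 / √(0.618246 × 0.481479) = 0.494770 / 0.5455937 = 0.9068

0.91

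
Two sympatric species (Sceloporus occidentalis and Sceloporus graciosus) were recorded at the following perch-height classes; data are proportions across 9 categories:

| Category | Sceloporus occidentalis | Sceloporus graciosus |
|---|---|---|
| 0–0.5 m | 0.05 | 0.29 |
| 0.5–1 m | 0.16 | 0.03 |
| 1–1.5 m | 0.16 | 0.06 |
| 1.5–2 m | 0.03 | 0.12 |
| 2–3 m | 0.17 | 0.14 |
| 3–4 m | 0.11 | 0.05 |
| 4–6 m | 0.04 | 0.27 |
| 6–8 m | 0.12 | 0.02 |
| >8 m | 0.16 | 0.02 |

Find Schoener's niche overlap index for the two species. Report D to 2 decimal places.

Σ|p₁ᵢ − p₂ᵢ| = 0.24 + 0.13 + 0.10 + 0.09 + 0.03 + 0.06 + 0.23 + 0.10 + 0.14 = 1.12
D = 1 − ½ × 1.12 = 1 − 0.560 = 0.4400

0.44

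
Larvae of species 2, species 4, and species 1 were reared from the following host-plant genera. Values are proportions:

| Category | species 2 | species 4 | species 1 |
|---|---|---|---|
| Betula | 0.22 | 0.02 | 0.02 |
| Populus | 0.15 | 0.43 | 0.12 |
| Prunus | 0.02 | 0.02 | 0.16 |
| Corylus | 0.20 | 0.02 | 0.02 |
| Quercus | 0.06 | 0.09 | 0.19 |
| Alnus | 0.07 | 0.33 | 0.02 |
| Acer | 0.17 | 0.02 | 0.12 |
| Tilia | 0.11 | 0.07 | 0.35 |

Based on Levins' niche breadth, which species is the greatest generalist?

species 2

Σp_2ᵢ² = 0.22² + 0.15² + 0.02² + 0.20² + 0.06² + 0.07² + 0.17² + 0.11² = 0.0484 + 0.0225 + 0.0004 + 0.0400 + 0.0036 + 0.0049 + 0.0289 + 0.0121 = 0.1608
B_2 = 1 / 0.1608 = 6.2189
Σp_4ᵢ² = 0.02² + 0.43² + 0.02² + 0.02² + 0.09² + 0.33² + 0.02² + 0.07² = 0.0004 + 0.1849 + 0.0004 + 0.0004 + 0.0081 + 0.1089 + 0.0004 + 0.0049 = 0.3084
B_4 = 1 / 0.3084 = 3.2425
Σp_1ᵢ² = 0.02² + 0.12² + 0.16² + 0.02² + 0.19² + 0.02² + 0.12² + 0.35² = 0.0004 + 0.0144 + 0.0256 + 0.0004 + 0.0361 + 0.0004 + 0.0144 + 0.1225 = 0.2142
B_1 = 1 / 0.2142 = 4.6685
Highest B → broadest niche (most generalist): species 2 (B = 6.22).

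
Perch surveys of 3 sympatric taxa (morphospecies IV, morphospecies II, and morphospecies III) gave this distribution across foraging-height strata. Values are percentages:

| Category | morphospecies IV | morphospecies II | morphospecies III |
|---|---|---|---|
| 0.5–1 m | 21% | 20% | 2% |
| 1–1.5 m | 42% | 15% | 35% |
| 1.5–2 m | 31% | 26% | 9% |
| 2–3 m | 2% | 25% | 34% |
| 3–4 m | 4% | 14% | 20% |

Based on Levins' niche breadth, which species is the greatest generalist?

morphospecies II

Convert percentages to proportions (divide by 100).
Σp_IVᵢ² = 0.21² + 0.42² + 0.31² + 0.02² + 0.04² = 0.0441 + 0.1764 + 0.0961 + 0.0004 + 0.0016 = 0.3186
B_IV = 1 / 0.3186 = 3.1387
Σp_IIᵢ² = 0.20² + 0.15² + 0.26² + 0.25² + 0.14² = 0.0400 + 0.0225 + 0.0676 + 0.0625 + 0.0196 = 0.2122
B_II = 1 / 0.2122 = 4.7125
Σp_IIIᵢ² = 0.02² + 0.35² + 0.09² + 0.34² + 0.20² = 0.0004 + 0.1225 + 0.0081 + 0.1156 + 0.0400 = 0.2866
B_III = 1 / 0.2866 = 3.4892
Highest B → broadest niche (most generalist): morphospecies II (B = 4.71).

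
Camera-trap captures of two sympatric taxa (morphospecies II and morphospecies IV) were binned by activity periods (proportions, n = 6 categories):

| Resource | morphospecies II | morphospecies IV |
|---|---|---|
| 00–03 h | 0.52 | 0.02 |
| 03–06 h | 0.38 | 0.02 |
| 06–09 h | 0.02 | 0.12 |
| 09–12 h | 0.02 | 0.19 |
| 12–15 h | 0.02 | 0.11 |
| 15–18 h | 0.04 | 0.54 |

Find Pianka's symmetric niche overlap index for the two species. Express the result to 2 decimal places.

0.12

Σ p₁ᵢp₂ᵢ = 0.0104 + 0.0076 + 0.0024 + 0.0038 + 0.0022 + 0.0216 = 0.0480
Σp_1ᵢ² = 0.52² + 0.38² + 0.02² + 0.02² + 0.02² + 0.04² = 0.2704 + 0.1444 + 0.0004 + 0.0004 + 0.0004 + 0.0016 = 0.4176
Σp_2ᵢ² = 0.02² + 0.02² + 0.12² + 0.19² + 0.11² + 0.54² = 0.0004 + 0.0004 + 0.0144 + 0.0361 + 0.0121 + 0.2916 = 0.3550
O = 0.0480 / √(0.4176 × 0.3550) = 0.0480 / 0.38503 = 0.1247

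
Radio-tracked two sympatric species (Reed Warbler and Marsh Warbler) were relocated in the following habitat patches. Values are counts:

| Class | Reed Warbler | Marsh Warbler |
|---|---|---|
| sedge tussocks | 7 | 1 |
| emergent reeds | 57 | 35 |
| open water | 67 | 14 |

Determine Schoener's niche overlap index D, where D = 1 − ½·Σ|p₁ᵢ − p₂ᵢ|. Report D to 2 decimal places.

0.74

Proportions for Reed Warbler (n=131): 7/131=0.0534, 57/131=0.4351, 67/131=0.5115
Proportions for Marsh Warbler (n=50): 1/50=0.0200, 35/50=0.7000, 14/50=0.2800
Σ|p₁ᵢ − p₂ᵢ| = 0.0334 + 0.2649 + 0.2315 = 0.5298
D = 1 − ½ × 0.5298 = 1 − 0.26490 = 0.73510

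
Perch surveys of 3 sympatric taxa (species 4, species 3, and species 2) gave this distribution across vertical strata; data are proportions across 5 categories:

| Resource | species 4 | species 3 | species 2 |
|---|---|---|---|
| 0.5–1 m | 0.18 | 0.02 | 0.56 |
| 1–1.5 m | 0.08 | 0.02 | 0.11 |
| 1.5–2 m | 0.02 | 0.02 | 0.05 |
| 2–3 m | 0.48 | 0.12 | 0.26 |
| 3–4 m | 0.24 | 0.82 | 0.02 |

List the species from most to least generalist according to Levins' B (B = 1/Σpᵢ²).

Σp_4ᵢ² = 0.18² + 0.08² + 0.02² + 0.48² + 0.24² = 0.0324 + 0.0064 + 0.0004 + 0.2304 + 0.0576 = 0.3272
B_4 = 1 / 0.3272 = 3.0562
Σp_3ᵢ² = 0.02² + 0.02² + 0.02² + 0.12² + 0.82² = 0.0004 + 0.0004 + 0.0004 + 0.0144 + 0.6724 = 0.6880
B_3 = 1 / 0.6880 = 1.4535
Σp_2ᵢ² = 0.56² + 0.11² + 0.05² + 0.26² + 0.02² = 0.3136 + 0.0121 + 0.0025 + 0.0676 + 0.0004 = 0.3962
B_2 = 1 / 0.3962 = 2.5240
Ranking by B (broadest → narrowest): species 4 (3.06) > species 2 (2.52) > species 3 (1.45)

species 4 > species 2 > species 3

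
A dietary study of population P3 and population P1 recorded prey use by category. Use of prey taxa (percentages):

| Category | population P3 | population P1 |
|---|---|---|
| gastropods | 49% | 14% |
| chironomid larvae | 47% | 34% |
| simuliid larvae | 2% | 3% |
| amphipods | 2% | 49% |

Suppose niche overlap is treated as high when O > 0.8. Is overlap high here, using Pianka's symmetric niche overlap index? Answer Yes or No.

No

Convert percentages to proportions (divide by 100).
Σ p₁ᵢp₂ᵢ = 0.0686 + 0.1598 + 0.0006 + 0.0098 = 0.2388
Σp_1ᵢ² = 0.49² + 0.47² + 0.02² + 0.02² = 0.2401 + 0.2209 + 0.0004 + 0.0004 = 0.4618
Σp_2ᵢ² = 0.14² + 0.34² + 0.03² + 0.49² = 0.0196 + 0.1156 + 0.0009 + 0.2401 = 0.3762
O = 0.2388 / √(0.4618 × 0.3762) = 0.2388 / 0.41681 = 0.5729
O = 0.5729 < 0.8 → No.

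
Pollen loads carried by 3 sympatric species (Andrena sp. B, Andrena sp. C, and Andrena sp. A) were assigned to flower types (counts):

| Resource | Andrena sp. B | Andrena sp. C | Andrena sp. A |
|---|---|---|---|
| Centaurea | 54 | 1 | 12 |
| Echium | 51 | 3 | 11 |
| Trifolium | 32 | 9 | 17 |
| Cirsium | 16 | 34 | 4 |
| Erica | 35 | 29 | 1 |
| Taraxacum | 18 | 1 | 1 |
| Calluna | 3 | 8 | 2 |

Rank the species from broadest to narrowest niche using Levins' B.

Andrena sp. B > Andrena sp. A > Andrena sp. C

Proportions for Andrena sp. B (n=209): 54/209=0.2584, 51/209=0.2440, 32/209=0.1531, 16/209=0.0766, 35/209=0.1675, 18/209=0.0861, 3/209=0.0144
Proportions for Andrena sp. C (n=85): 1/85=0.0118, 3/85=0.0353, 9/85=0.1059, 34/85=0.4000, 29/85=0.3412, 1/85=0.0118, 8/85=0.0941
Proportions for Andrena sp. A (n=48): 12/48=0.2500, 11/48=0.2292, 17/48=0.3542, 4/48=0.0833, 1/48=0.0208, 1/48=0.0208, 2/48=0.0417
Σp_Bᵢ² = 0.2584² + 0.2440² + 0.1531² + 0.0766² + 0.1675² + 0.0861² + 0.0144² = 0.066771 + 0.059536 + 0.023440 + 0.005868 + 0.028056 + 0.007413 + 0.000207 = 0.191291
B_B = 1 / 0.191291 = 5.2276
Σp_Cᵢ² = 0.0118² + 0.0353² + 0.1059² + 0.4000² + 0.3412² + 0.0118² + 0.0941² = 0.000139 + 0.001246 + 0.011215 + 0.160000 + 0.116417 + 0.000139 + 0.008855 = 0.298011
B_C = 1 / 0.298011 = 3.3556
Σp_Aᵢ² = 0.2500² + 0.2292² + 0.3542² + 0.0833² + 0.0208² + 0.0208² + 0.0417² = 0.062500 + 0.052533 + 0.125458 + 0.006939 + 0.000433 + 0.000433 + 0.001739 = 0.250035
B_A = 1 / 0.250035 = 3.9994
Ranking by B (broadest → narrowest): Andrena sp. B (5.23) > Andrena sp. A (4.00) > Andrena sp. C (3.36)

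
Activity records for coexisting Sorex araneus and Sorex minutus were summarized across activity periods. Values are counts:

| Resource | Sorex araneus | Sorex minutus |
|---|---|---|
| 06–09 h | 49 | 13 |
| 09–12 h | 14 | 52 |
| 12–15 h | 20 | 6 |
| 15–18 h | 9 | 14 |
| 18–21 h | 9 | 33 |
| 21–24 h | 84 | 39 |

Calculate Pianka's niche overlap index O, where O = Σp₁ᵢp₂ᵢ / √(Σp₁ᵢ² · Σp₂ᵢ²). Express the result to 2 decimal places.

0.68

Proportions for Sorex araneus (n=185): 49/185=0.2649, 14/185=0.0757, 20/185=0.1081, 9/185=0.0486, 9/185=0.0486, 84/185=0.4541
Proportions for Sorex minutus (n=157): 13/157=0.0828, 52/157=0.3312, 6/157=0.0382, 14/157=0.0892, 33/157=0.2102, 39/157=0.2484
Σ p₁ᵢp₂ᵢ = 0.021934 + 0.025072 + 0.004129 + 0.004335 + 0.010216 + 0.112798 = 0.178484
Σp_1ᵢ² = 0.2649² + 0.0757² + 0.1081² + 0.0486² + 0.0486² + 0.4541² = 0.070172 + 0.005730 + 0.011686 + 0.002362 + 0.002362 + 0.206207 = 0.298519
Σp_2ᵢ² = 0.0828² + 0.3312² + 0.0382² + 0.0892² + 0.2102² + 0.2484² = 0.006856 + 0.109693 + 0.001459 + 0.007957 + 0.044184 + 0.061703 = 0.231852
O = 0.178484 / √(0.298519 × 0.231852) = 0.178484 / 0.2630822 = 0.6784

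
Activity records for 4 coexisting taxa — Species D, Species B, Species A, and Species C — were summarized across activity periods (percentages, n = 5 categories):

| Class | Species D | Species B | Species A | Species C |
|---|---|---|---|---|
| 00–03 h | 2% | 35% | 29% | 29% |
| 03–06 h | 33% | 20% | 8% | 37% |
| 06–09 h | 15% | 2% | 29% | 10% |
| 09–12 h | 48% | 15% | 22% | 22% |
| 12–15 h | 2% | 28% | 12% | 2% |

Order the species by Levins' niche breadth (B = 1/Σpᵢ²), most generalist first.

Convert percentages to proportions (divide by 100).
Σp_Dᵢ² = 0.02² + 0.33² + 0.15² + 0.48² + 0.02² = 0.0004 + 0.1089 + 0.0225 + 0.2304 + 0.0004 = 0.3626
B_D = 1 / 0.3626 = 2.7579
Σp_Bᵢ² = 0.35² + 0.20² + 0.02² + 0.15² + 0.28² = 0.1225 + 0.0400 + 0.0004 + 0.0225 + 0.0784 = 0.2638
B_B = 1 / 0.2638 = 3.7908
Σp_Aᵢ² = 0.29² + 0.08² + 0.29² + 0.22² + 0.12² = 0.0841 + 0.0064 + 0.0841 + 0.0484 + 0.0144 = 0.2374
B_A = 1 / 0.2374 = 4.2123
Σp_Cᵢ² = 0.29² + 0.37² + 0.10² + 0.22² + 0.02² = 0.0841 + 0.1369 + 0.0100 + 0.0484 + 0.0004 = 0.2798
B_C = 1 / 0.2798 = 3.5740
Ranking by B (broadest → narrowest): Species A (4.21) > Species B (3.79) > Species C (3.57) > Species D (2.76)

Species A > Species B > Species C > Species D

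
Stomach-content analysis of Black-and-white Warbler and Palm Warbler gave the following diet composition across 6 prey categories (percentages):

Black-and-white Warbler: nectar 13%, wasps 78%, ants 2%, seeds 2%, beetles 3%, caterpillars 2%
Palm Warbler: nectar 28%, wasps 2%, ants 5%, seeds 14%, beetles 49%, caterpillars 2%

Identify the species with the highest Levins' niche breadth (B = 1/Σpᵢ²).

Palm Warbler

Convert percentages to proportions (divide by 100).
Σp_Blacᵢ² = 0.13² + 0.78² + 0.02² + 0.02² + 0.03² + 0.02² = 0.0169 + 0.6084 + 0.0004 + 0.0004 + 0.0009 + 0.0004 = 0.6274
B_Blac = 1 / 0.6274 = 1.5939
Σp_Palmᵢ² = 0.28² + 0.02² + 0.05² + 0.14² + 0.49² + 0.02² = 0.0784 + 0.0004 + 0.0025 + 0.0196 + 0.2401 + 0.0004 = 0.3414
B_Palm = 1 / 0.3414 = 2.9291
Highest B → broadest niche (most generalist): Palm Warbler (B = 2.93).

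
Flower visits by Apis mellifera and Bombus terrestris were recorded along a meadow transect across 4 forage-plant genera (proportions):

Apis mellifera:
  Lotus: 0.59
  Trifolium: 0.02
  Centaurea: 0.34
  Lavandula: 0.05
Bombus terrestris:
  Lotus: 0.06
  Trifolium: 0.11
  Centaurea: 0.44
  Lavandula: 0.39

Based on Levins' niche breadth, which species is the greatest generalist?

Σp_mellᵢ² = 0.59² + 0.02² + 0.34² + 0.05² = 0.3481 + 0.0004 + 0.1156 + 0.0025 = 0.4666
B_mell = 1 / 0.4666 = 2.1432
Σp_terrᵢ² = 0.06² + 0.11² + 0.44² + 0.39² = 0.0036 + 0.0121 + 0.1936 + 0.1521 = 0.3614
B_terr = 1 / 0.3614 = 2.7670
Highest B → broadest niche (most generalist): Bombus terrestris (B = 2.77).

Bombus terrestris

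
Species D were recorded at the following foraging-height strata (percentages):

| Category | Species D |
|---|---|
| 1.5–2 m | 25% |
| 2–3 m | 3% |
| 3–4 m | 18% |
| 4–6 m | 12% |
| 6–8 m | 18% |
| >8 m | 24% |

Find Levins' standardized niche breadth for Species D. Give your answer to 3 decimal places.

0.799

Convert percentages to proportions (divide by 100).
Σpᵢ² = 0.25² + 0.03² + 0.18² + 0.12² + 0.18² + 0.24² = 0.0625 + 0.0009 + 0.0324 + 0.0144 + 0.0324 + 0.0576 = 0.2002
B = 1 / 0.2002 = 4.99500
Bₛ = (B − 1)/(n − 1) = (4.99500 − 1)/(6 − 1) = 3.99500/5 = 0.79900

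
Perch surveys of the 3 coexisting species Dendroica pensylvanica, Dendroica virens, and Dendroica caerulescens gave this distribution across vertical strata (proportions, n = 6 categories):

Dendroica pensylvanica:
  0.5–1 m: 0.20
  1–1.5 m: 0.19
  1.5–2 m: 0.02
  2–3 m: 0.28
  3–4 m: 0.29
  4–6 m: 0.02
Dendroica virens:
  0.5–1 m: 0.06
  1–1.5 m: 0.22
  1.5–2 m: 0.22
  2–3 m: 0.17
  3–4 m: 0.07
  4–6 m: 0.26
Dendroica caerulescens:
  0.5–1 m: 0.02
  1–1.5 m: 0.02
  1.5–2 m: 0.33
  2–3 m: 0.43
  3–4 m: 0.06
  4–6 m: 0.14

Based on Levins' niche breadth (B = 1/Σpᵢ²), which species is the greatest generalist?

Σp_pensᵢ² = 0.20² + 0.19² + 0.02² + 0.28² + 0.29² + 0.02² = 0.0400 + 0.0361 + 0.0004 + 0.0784 + 0.0841 + 0.0004 = 0.2394
B_pens = 1 / 0.2394 = 4.1771
Σp_vireᵢ² = 0.06² + 0.22² + 0.22² + 0.17² + 0.07² + 0.26² = 0.0036 + 0.0484 + 0.0484 + 0.0289 + 0.0049 + 0.0676 = 0.2018
B_vire = 1 / 0.2018 = 4.9554
Σp_caerᵢ² = 0.02² + 0.02² + 0.33² + 0.43² + 0.06² + 0.14² = 0.0004 + 0.0004 + 0.1089 + 0.1849 + 0.0036 + 0.0196 = 0.3178
B_caer = 1 / 0.3178 = 3.1466
Highest B → broadest niche (most generalist): Dendroica virens (B = 4.96).

Dendroica virens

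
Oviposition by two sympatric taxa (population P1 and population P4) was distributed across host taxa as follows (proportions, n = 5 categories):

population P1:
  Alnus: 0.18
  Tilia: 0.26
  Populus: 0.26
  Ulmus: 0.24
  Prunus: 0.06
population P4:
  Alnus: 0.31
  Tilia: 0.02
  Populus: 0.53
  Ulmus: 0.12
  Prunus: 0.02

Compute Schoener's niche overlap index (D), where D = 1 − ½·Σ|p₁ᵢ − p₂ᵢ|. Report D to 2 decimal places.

Σ|p₁ᵢ − p₂ᵢ| = 0.13 + 0.24 + 0.27 + 0.12 + 0.04 = 0.80
D = 1 − ½ × 0.80 = 1 − 0.400 = 0.6000

0.60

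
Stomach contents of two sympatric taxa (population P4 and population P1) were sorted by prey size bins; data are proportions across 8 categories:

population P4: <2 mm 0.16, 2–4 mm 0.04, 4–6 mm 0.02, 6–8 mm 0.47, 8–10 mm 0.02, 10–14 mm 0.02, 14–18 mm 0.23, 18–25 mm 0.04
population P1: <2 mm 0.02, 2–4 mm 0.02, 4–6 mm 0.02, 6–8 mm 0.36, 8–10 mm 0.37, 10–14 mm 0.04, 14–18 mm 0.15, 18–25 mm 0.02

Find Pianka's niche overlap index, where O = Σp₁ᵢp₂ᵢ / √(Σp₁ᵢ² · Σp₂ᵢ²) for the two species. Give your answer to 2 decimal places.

Σ p₁ᵢp₂ᵢ = 0.0032 + 0.0008 + 0.0004 + 0.1692 + 0.0074 + 0.0008 + 0.0345 + 0.0008 = 0.2171
Σp_1ᵢ² = 0.16² + 0.04² + 0.02² + 0.47² + 0.02² + 0.02² + 0.23² + 0.04² = 0.0256 + 0.0016 + 0.0004 + 0.2209 + 0.0004 + 0.0004 + 0.0529 + 0.0016 = 0.3038
Σp_2ᵢ² = 0.02² + 0.02² + 0.02² + 0.36² + 0.37² + 0.04² + 0.15² + 0.02² = 0.0004 + 0.0004 + 0.0004 + 0.1296 + 0.1369 + 0.0016 + 0.0225 + 0.0004 = 0.2922
O = 0.2171 / √(0.3038 × 0.2922) = 0.2171 / 0.29794 = 0.7287

0.73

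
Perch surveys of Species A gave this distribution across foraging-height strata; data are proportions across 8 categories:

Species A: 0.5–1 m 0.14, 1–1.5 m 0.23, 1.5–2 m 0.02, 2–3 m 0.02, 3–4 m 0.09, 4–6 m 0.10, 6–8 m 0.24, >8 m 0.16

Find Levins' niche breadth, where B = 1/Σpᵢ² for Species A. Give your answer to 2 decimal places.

Σpᵢ² = 0.14² + 0.23² + 0.02² + 0.02² + 0.09² + 0.10² + 0.24² + 0.16² = 0.0196 + 0.0529 + 0.0004 + 0.0004 + 0.0081 + 0.0100 + 0.0576 + 0.0256 = 0.1746
B = 1 / 0.1746 = 5.7274

5.73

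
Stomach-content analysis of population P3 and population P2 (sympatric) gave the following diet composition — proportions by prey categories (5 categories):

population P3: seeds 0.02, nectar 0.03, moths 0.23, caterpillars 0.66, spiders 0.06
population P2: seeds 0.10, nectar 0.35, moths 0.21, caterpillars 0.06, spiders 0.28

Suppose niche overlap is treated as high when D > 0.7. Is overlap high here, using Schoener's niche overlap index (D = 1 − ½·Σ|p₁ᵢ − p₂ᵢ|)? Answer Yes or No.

No

Σ|p₁ᵢ − p₂ᵢ| = 0.08 + 0.32 + 0.02 + 0.60 + 0.22 = 1.24
D = 1 − ½ × 1.24 = 1 − 0.620 = 0.3800
D = 0.3800 < 0.7 → No.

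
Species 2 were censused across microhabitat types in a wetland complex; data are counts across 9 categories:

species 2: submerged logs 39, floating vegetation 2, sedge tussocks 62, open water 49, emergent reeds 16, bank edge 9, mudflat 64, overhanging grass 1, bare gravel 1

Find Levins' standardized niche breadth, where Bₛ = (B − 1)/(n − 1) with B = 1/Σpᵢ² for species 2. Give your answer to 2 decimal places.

0.48

Proportions for species 2 (n=243): 39/243=0.1605, 2/243=0.0082, 62/243=0.2551, 49/243=0.2016, 16/243=0.0658, 9/243=0.0370, 64/243=0.2634, 1/243=0.0041, 1/243=0.0041
Σpᵢ² = 0.1605² + 0.0082² + 0.2551² + 0.2016² + 0.0658² + 0.0370² + 0.2634² + 0.0041² + 0.0041² = 0.025760 + 0.000067 + 0.065076 + 0.040643 + 0.004330 + 0.001369 + 0.069380 + 0.000017 + 0.000017 = 0.206659
B = 1 / 0.206659 = 4.8389
Bₛ = (B − 1)/(n − 1) = (4.8389 − 1)/(9 − 1) = 3.8389/8 = 0.4799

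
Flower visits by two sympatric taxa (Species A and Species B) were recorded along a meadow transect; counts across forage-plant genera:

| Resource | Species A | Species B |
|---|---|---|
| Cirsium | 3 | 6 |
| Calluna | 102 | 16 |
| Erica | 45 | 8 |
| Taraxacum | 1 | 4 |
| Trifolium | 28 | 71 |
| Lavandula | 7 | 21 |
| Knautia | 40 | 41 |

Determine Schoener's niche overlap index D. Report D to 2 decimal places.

0.49

Proportions for Species A (n=226): 3/226=0.0133, 102/226=0.4513, 45/226=0.1991, 1/226=0.0044, 28/226=0.1239, 7/226=0.0310, 40/226=0.1770
Proportions for Species B (n=167): 6/167=0.0359, 16/167=0.0958, 8/167=0.0479, 4/167=0.0240, 71/167=0.4251, 21/167=0.1257, 41/167=0.2455
Σ|p₁ᵢ − p₂ᵢ| = 0.0226 + 0.3555 + 0.1512 + 0.0196 + 0.3012 + 0.0947 + 0.0685 = 1.0133
D = 1 − ½ × 1.0133 = 1 − 0.50665 = 0.49335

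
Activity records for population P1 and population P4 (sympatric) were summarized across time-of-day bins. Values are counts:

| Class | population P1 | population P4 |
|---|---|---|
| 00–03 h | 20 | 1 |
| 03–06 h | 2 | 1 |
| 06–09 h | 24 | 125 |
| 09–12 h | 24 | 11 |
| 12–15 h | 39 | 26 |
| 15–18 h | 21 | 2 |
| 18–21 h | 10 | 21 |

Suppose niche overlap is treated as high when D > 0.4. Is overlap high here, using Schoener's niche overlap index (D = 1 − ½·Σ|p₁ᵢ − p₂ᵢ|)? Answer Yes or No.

Proportions for population P1 (n=140): 20/140=0.1429, 2/140=0.0143, 24/140=0.1714, 24/140=0.1714, 39/140=0.2786, 21/140=0.1500, 10/140=0.0714
Proportions for population P4 (n=187): 1/187=0.0053, 1/187=0.0053, 125/187=0.6684, 11/187=0.0588, 26/187=0.1390, 2/187=0.0107, 21/187=0.1123
Σ|p₁ᵢ − p₂ᵢ| = 0.1376 + 0.0090 + 0.4970 + 0.1126 + 0.1396 + 0.1393 + 0.0409 = 1.0760
D = 1 − ½ × 1.0760 = 1 − 0.53800 = 0.46200
D = 0.46200 > 0.4 → Yes.

Yes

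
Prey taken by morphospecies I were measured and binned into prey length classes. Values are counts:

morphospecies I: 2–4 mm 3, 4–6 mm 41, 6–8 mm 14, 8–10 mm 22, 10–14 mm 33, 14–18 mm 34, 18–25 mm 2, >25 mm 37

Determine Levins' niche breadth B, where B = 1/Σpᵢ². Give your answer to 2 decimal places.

5.78

Proportions for morphospecies I (n=186): 3/186=0.0161, 41/186=0.2204, 14/186=0.0753, 22/186=0.1183, 33/186=0.1774, 34/186=0.1828, 2/186=0.0108, 37/186=0.1989
Σpᵢ² = 0.0161² + 0.2204² + 0.0753² + 0.1183² + 0.1774² + 0.1828² + 0.0108² + 0.1989² = 0.000259 + 0.048576 + 0.005670 + 0.013995 + 0.031471 + 0.033416 + 0.000117 + 0.039561 = 0.173065
B = 1 / 0.173065 = 5.7782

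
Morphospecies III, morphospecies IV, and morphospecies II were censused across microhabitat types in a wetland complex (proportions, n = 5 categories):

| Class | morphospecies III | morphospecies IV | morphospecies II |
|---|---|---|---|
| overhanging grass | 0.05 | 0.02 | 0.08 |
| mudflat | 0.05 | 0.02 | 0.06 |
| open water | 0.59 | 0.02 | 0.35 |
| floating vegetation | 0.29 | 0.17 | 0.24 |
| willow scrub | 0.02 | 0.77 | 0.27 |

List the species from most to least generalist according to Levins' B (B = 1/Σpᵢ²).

morphospecies II > morphospecies III > morphospecies IV

Σp_IIIᵢ² = 0.05² + 0.05² + 0.59² + 0.29² + 0.02² = 0.0025 + 0.0025 + 0.3481 + 0.0841 + 0.0004 = 0.4376
B_III = 1 / 0.4376 = 2.2852
Σp_IVᵢ² = 0.02² + 0.02² + 0.02² + 0.17² + 0.77² = 0.0004 + 0.0004 + 0.0004 + 0.0289 + 0.5929 = 0.6230
B_IV = 1 / 0.6230 = 1.6051
Σp_IIᵢ² = 0.08² + 0.06² + 0.35² + 0.24² + 0.27² = 0.0064 + 0.0036 + 0.1225 + 0.0576 + 0.0729 = 0.2630
B_II = 1 / 0.2630 = 3.8023
Ranking by B (broadest → narrowest): morphospecies II (3.80) > morphospecies III (2.29) > morphospecies IV (1.61)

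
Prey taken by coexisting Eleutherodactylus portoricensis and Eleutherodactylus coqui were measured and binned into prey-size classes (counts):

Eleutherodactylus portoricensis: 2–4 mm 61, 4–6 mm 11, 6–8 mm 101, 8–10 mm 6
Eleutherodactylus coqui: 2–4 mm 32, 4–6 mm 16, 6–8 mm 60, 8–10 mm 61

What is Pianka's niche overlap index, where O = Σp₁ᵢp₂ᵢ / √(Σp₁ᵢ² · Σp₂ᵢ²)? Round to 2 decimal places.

0.78

Proportions for Eleutherodactylus portoricensis (n=179): 61/179=0.3408, 11/179=0.0615, 101/179=0.5642, 6/179=0.0335
Proportions for Eleutherodactylus coqui (n=169): 32/169=0.1893, 16/169=0.0947, 60/169=0.3550, 61/169=0.3609
Σ p₁ᵢp₂ᵢ = 0.064513 + 0.005824 + 0.200291 + 0.012090 = 0.282718
Σp_1ᵢ² = 0.3408² + 0.0615² + 0.5642² + 0.0335² = 0.116145 + 0.003782 + 0.318322 + 0.001122 = 0.439371
Σp_2ᵢ² = 0.1893² + 0.0947² + 0.3550² + 0.3609² = 0.035834 + 0.008968 + 0.126025 + 0.130249 = 0.301076
O = 0.282718 / √(0.439371 × 0.301076) = 0.282718 / 0.3637088 = 0.7773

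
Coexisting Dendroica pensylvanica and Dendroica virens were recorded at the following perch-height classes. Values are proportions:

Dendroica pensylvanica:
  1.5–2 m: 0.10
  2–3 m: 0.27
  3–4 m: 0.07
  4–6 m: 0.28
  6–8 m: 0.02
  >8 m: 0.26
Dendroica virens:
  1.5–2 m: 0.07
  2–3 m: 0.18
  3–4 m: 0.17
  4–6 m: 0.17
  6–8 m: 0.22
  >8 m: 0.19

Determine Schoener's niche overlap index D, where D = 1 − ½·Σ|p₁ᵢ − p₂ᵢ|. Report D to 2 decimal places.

Σ|p₁ᵢ − p₂ᵢ| = 0.03 + 0.09 + 0.10 + 0.11 + 0.20 + 0.07 = 0.60
D = 1 − ½ × 0.60 = 1 − 0.300 = 0.7000

0.70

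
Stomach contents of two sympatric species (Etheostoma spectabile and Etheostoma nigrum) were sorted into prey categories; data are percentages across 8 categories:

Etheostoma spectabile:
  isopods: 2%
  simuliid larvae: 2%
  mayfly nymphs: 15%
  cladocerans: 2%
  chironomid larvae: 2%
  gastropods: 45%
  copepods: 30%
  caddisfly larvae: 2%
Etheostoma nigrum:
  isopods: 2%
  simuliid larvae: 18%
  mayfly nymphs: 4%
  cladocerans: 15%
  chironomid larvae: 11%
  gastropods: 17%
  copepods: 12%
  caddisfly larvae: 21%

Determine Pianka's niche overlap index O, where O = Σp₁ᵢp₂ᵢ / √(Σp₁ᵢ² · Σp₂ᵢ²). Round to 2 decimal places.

0.59

Convert percentages to proportions (divide by 100).
Σ p₁ᵢp₂ᵢ = 0.0004 + 0.0036 + 0.0060 + 0.0030 + 0.0022 + 0.0765 + 0.0360 + 0.0042 = 0.1319
Σp_1ᵢ² = 0.02² + 0.02² + 0.15² + 0.02² + 0.02² + 0.45² + 0.30² + 0.02² = 0.0004 + 0.0004 + 0.0225 + 0.0004 + 0.0004 + 0.2025 + 0.0900 + 0.0004 = 0.3170
Σp_2ᵢ² = 0.02² + 0.18² + 0.04² + 0.15² + 0.11² + 0.17² + 0.12² + 0.21² = 0.0004 + 0.0324 + 0.0016 + 0.0225 + 0.0121 + 0.0289 + 0.0144 + 0.0441 = 0.1564
O = 0.1319 / √(0.3170 × 0.1564) = 0.1319 / 0.22266 = 0.5924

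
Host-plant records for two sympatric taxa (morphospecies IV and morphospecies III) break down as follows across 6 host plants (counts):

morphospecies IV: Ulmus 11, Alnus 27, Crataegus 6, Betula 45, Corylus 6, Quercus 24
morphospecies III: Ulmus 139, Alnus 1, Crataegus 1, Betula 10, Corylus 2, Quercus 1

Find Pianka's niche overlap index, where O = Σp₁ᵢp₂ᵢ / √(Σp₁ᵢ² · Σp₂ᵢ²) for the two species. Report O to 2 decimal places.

0.25

Proportions for morphospecies IV (n=119): 11/119=0.0924, 27/119=0.2269, 6/119=0.0504, 45/119=0.3782, 6/119=0.0504, 24/119=0.2017
Proportions for morphospecies III (n=154): 139/154=0.9026, 1/154=0.0065, 1/154=0.0065, 10/154=0.0649, 2/154=0.0130, 1/154=0.0065
Σ p₁ᵢp₂ᵢ = 0.083400 + 0.001475 + 0.000328 + 0.024545 + 0.000655 + 0.001311 = 0.111714
Σp_1ᵢ² = 0.0924² + 0.2269² + 0.0504² + 0.3782² + 0.0504² + 0.2017² = 0.008538 + 0.051484 + 0.002540 + 0.143035 + 0.002540 + 0.040683 = 0.248820
Σp_2ᵢ² = 0.9026² + 0.0065² + 0.0065² + 0.0649² + 0.0130² + 0.0065² = 0.814687 + 0.000042 + 0.000042 + 0.004212 + 0.000169 + 0.000042 = 0.819194
O = 0.111714 / √(0.248820 × 0.819194) = 0.111714 / 0.4514774 = 0.2474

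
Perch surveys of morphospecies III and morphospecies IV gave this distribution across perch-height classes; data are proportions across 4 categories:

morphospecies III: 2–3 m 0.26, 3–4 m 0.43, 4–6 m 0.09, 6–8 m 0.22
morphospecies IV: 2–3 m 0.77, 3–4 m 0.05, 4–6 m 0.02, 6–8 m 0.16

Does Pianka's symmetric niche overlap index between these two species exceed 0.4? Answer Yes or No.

Σ p₁ᵢp₂ᵢ = 0.2002 + 0.0215 + 0.0018 + 0.0352 = 0.2587
Σp_1ᵢ² = 0.26² + 0.43² + 0.09² + 0.22² = 0.0676 + 0.1849 + 0.0081 + 0.0484 = 0.3090
Σp_2ᵢ² = 0.77² + 0.05² + 0.02² + 0.16² = 0.5929 + 0.0025 + 0.0004 + 0.0256 = 0.6214
O = 0.2587 / √(0.3090 × 0.6214) = 0.2587 / 0.43819 = 0.5904
O = 0.5904 > 0.4 → Yes.

Yes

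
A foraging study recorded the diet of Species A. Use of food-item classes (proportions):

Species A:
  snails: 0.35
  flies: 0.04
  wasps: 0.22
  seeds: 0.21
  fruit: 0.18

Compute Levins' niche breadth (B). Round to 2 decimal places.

4.02

Σpᵢ² = 0.35² + 0.04² + 0.22² + 0.21² + 0.18² = 0.1225 + 0.0016 + 0.0484 + 0.0441 + 0.0324 = 0.2490
B = 1 / 0.2490 = 4.0161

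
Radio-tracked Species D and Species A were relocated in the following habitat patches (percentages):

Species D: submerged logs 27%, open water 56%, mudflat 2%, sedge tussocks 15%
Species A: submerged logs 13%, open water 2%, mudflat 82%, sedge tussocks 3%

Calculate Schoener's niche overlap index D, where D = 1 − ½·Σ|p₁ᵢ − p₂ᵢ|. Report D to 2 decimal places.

Convert percentages to proportions (divide by 100).
Σ|p₁ᵢ − p₂ᵢ| = 0.14 + 0.54 + 0.80 + 0.12 = 1.60
D = 1 − ½ × 1.60 = 1 − 0.800 = 0.2000

0.20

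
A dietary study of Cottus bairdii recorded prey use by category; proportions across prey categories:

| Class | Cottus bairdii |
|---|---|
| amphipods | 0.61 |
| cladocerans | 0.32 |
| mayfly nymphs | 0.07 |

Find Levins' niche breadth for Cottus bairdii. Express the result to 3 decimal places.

2.086

Σpᵢ² = 0.61² + 0.32² + 0.07² = 0.3721 + 0.1024 + 0.0049 = 0.4794
B = 1 / 0.4794 = 2.08594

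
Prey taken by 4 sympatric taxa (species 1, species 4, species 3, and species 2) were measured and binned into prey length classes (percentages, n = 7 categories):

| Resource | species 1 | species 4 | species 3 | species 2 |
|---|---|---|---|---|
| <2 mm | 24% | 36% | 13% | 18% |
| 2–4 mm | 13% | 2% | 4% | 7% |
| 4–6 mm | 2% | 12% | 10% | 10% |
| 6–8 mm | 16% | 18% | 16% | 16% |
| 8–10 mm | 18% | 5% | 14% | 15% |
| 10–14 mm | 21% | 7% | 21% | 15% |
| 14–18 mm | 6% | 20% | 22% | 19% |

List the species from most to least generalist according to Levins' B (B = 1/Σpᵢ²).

Convert percentages to proportions (divide by 100).
Σp_1ᵢ² = 0.24² + 0.13² + 0.02² + 0.16² + 0.18² + 0.21² + 0.06² = 0.0576 + 0.0169 + 0.0004 + 0.0256 + 0.0324 + 0.0441 + 0.0036 = 0.1806
B_1 = 1 / 0.1806 = 5.5371
Σp_4ᵢ² = 0.36² + 0.02² + 0.12² + 0.18² + 0.05² + 0.07² + 0.20² = 0.1296 + 0.0004 + 0.0144 + 0.0324 + 0.0025 + 0.0049 + 0.0400 = 0.2242
B_4 = 1 / 0.2242 = 4.4603
Σp_3ᵢ² = 0.13² + 0.04² + 0.10² + 0.16² + 0.14² + 0.21² + 0.22² = 0.0169 + 0.0016 + 0.0100 + 0.0256 + 0.0196 + 0.0441 + 0.0484 = 0.1662
B_3 = 1 / 0.1662 = 6.0168
Σp_2ᵢ² = 0.18² + 0.07² + 0.10² + 0.16² + 0.15² + 0.15² + 0.19² = 0.0324 + 0.0049 + 0.0100 + 0.0256 + 0.0225 + 0.0225 + 0.0361 = 0.1540
B_2 = 1 / 0.1540 = 6.4935
Ranking by B (broadest → narrowest): species 2 (6.49) > species 3 (6.02) > species 1 (5.54) > species 4 (4.46)

species 2 > species 3 > species 1 > species 4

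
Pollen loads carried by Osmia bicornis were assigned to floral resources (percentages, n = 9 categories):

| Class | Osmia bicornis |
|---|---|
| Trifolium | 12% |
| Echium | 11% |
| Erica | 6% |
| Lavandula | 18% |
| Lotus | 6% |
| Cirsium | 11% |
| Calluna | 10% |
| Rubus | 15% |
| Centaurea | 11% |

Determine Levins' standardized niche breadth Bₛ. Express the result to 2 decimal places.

Convert percentages to proportions (divide by 100).
Σpᵢ² = 0.12² + 0.11² + 0.06² + 0.18² + 0.06² + 0.11² + 0.10² + 0.15² + 0.11² = 0.0144 + 0.0121 + 0.0036 + 0.0324 + 0.0036 + 0.0121 + 0.0100 + 0.0225 + 0.0121 = 0.1228
B = 1 / 0.1228 = 8.1433
Bₛ = (B − 1)/(n − 1) = (8.1433 − 1)/(9 − 1) = 7.1433/8 = 0.8929

0.89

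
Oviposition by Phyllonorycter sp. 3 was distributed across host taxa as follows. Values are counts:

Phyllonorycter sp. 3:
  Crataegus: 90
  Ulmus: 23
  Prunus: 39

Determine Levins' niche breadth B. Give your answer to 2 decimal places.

Proportions for Phyllonorycter sp. 3 (n=152): 90/152=0.5921, 23/152=0.1513, 39/152=0.2566
Σpᵢ² = 0.5921² + 0.1513² + 0.2566² = 0.350582 + 0.022892 + 0.065844 = 0.439318
B = 1 / 0.439318 = 2.2763

2.28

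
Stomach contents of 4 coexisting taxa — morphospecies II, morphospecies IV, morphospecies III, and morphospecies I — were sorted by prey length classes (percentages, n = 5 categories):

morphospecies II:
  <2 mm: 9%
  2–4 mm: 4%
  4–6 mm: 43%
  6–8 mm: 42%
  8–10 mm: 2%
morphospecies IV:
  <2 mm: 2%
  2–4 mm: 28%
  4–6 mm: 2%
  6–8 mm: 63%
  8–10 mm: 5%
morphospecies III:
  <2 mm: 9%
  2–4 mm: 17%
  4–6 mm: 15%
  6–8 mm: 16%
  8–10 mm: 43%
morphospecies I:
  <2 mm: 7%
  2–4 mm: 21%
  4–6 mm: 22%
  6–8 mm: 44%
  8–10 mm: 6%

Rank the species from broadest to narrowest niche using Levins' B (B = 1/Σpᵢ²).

Convert percentages to proportions (divide by 100).
Σp_IIᵢ² = 0.09² + 0.04² + 0.43² + 0.42² + 0.02² = 0.0081 + 0.0016 + 0.1849 + 0.1764 + 0.0004 = 0.3714
B_II = 1 / 0.3714 = 2.6925
Σp_IVᵢ² = 0.02² + 0.28² + 0.02² + 0.63² + 0.05² = 0.0004 + 0.0784 + 0.0004 + 0.3969 + 0.0025 = 0.4786
B_IV = 1 / 0.4786 = 2.0894
Σp_IIIᵢ² = 0.09² + 0.17² + 0.15² + 0.16² + 0.43² = 0.0081 + 0.0289 + 0.0225 + 0.0256 + 0.1849 = 0.2700
B_III = 1 / 0.2700 = 3.7037
Σp_Iᵢ² = 0.07² + 0.21² + 0.22² + 0.44² + 0.06² = 0.0049 + 0.0441 + 0.0484 + 0.1936 + 0.0036 = 0.2946
B_I = 1 / 0.2946 = 3.3944
Ranking by B (broadest → narrowest): morphospecies III (3.70) > morphospecies I (3.39) > morphospecies II (2.69) > morphospecies IV (2.09)

morphospecies III > morphospecies I > morphospecies II > morphospecies IV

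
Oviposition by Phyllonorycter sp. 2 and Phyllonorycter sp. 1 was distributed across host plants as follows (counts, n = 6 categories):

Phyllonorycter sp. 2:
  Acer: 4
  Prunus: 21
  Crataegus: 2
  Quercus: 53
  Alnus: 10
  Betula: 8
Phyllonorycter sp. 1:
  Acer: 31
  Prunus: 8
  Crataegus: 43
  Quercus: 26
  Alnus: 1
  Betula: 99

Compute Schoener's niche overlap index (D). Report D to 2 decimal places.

Proportions for Phyllonorycter sp. 2 (n=98): 4/98=0.0408, 21/98=0.2143, 2/98=0.0204, 53/98=0.5408, 10/98=0.1020, 8/98=0.0816
Proportions for Phyllonorycter sp. 1 (n=208): 31/208=0.1490, 8/208=0.0385, 43/208=0.2067, 26/208=0.1250, 1/208=0.0048, 99/208=0.4760
Σ|p₁ᵢ − p₂ᵢ| = 0.1082 + 0.1758 + 0.1863 + 0.4158 + 0.0972 + 0.3944 = 1.3777
D = 1 − ½ × 1.3777 = 1 − 0.68885 = 0.31115

0.31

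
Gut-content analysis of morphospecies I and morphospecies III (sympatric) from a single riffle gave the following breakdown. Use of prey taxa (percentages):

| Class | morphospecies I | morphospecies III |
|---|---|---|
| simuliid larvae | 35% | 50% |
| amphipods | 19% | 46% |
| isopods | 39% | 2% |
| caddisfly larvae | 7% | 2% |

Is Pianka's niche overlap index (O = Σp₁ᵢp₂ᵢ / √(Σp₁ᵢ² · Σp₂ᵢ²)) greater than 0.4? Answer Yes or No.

Yes

Convert percentages to proportions (divide by 100).
Σ p₁ᵢp₂ᵢ = 0.1750 + 0.0874 + 0.0078 + 0.0014 = 0.2716
Σp_1ᵢ² = 0.35² + 0.19² + 0.39² + 0.07² = 0.1225 + 0.0361 + 0.1521 + 0.0049 = 0.3156
Σp_2ᵢ² = 0.50² + 0.46² + 0.02² + 0.02² = 0.2500 + 0.2116 + 0.0004 + 0.0004 = 0.4624
O = 0.2716 / √(0.3156 × 0.4624) = 0.2716 / 0.38201 = 0.7110
O = 0.7110 > 0.4 → Yes.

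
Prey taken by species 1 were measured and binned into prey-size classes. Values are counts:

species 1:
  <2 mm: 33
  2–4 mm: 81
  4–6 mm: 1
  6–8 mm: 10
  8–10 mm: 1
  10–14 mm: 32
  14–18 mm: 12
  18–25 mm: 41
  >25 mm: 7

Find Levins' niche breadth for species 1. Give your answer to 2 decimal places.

4.46

Proportions for species 1 (n=218): 33/218=0.1514, 81/218=0.3716, 1/218=0.0046, 10/218=0.0459, 1/218=0.0046, 32/218=0.1468, 12/218=0.0550, 41/218=0.1881, 7/218=0.0321
Σpᵢ² = 0.1514² + 0.3716² + 0.0046² + 0.0459² + 0.0046² + 0.1468² + 0.0550² + 0.1881² + 0.0321² = 0.022922 + 0.138087 + 0.000021 + 0.002107 + 0.000021 + 0.021550 + 0.003025 + 0.035382 + 0.001030 = 0.224145
B = 1 / 0.224145 = 4.4614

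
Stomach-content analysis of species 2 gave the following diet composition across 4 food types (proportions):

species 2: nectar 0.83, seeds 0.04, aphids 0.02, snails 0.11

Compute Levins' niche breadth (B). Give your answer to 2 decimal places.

Σpᵢ² = 0.83² + 0.04² + 0.02² + 0.11² = 0.6889 + 0.0016 + 0.0004 + 0.0121 = 0.7030
B = 1 / 0.7030 = 1.4225

1.42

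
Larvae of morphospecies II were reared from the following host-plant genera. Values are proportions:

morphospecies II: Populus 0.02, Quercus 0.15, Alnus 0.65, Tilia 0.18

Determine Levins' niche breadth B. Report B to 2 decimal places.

Σpᵢ² = 0.02² + 0.15² + 0.65² + 0.18² = 0.0004 + 0.0225 + 0.4225 + 0.0324 = 0.4778
B = 1 / 0.4778 = 2.0929

2.09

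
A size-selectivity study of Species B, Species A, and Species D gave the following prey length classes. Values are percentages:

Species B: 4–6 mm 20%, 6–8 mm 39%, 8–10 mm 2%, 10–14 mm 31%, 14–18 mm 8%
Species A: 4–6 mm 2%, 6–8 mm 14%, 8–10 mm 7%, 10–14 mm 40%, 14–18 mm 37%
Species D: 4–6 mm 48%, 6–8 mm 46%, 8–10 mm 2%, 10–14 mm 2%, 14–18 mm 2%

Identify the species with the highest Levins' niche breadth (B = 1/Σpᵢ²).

Convert percentages to proportions (divide by 100).
Σp_Bᵢ² = 0.20² + 0.39² + 0.02² + 0.31² + 0.08² = 0.0400 + 0.1521 + 0.0004 + 0.0961 + 0.0064 = 0.2950
B_B = 1 / 0.2950 = 3.3898
Σp_Aᵢ² = 0.02² + 0.14² + 0.07² + 0.40² + 0.37² = 0.0004 + 0.0196 + 0.0049 + 0.1600 + 0.1369 = 0.3218
B_A = 1 / 0.3218 = 3.1075
Σp_Dᵢ² = 0.48² + 0.46² + 0.02² + 0.02² + 0.02² = 0.2304 + 0.2116 + 0.0004 + 0.0004 + 0.0004 = 0.4432
B_D = 1 / 0.4432 = 2.2563
Highest B → broadest niche (most generalist): Species B (B = 3.39).

Species B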